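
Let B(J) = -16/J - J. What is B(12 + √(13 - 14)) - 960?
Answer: -141132/145 - 129*I/145 ≈ -973.32 - 0.88966*I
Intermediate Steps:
B(J) = -J - 16/J
B(12 + √(13 - 14)) - 960 = (-(12 + √(13 - 14)) - 16/(12 + √(13 - 14))) - 960 = (-(12 + √(-1)) - 16/(12 + √(-1))) - 960 = (-(12 + I) - 16*(12 - I)/145) - 960 = ((-12 - I) - 16*(12 - I)/145) - 960 = (-12 - I - 16*(12 - I)/145) - 960 = -972 - I - 16*(12 - I)/145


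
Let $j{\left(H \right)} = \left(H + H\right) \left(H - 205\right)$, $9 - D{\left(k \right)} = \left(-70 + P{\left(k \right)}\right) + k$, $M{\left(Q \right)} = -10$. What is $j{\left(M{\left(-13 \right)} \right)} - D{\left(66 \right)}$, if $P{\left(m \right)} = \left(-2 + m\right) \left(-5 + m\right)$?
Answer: $8191$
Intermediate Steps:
$P{\left(m \right)} = \left(-5 + m\right) \left(-2 + m\right)$
$D{\left(k \right)} = 69 - k^{2} + 6 k$ ($D{\left(k \right)} = 9 - \left(\left(-70 + \left(10 + k^{2} - 7 k\right)\right) + k\right) = 9 - \left(\left(-60 + k^{2} - 7 k\right) + k\right) = 9 - \left(-60 + k^{2} - 6 k\right) = 9 + \left(60 - k^{2} + 6 k\right) = 69 - k^{2} + 6 k$)
$j{\left(H \right)} = 2 H \left(-205 + H\right)$
$j{\left(M{\left(-13 \right)} \right)} - D{\left(66 \right)} = 2 \left(-10\right) \left(-205 - 10\right) - \left(69 - 66^{2} + 6 \cdot 66\right) = 2 \left(-10\right) \left(-215\right) - \left(69 - 4356 + 396\right) = 4300 - \left(69 - 4356 + 396\right) = 4300 - -3891 = 4300 + 3891 = 8191$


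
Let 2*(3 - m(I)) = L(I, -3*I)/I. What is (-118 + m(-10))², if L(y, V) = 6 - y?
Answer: 326041/25 ≈ 13042.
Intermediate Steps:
m(I) = 3 - (6 - I)/(2*I)
(-118 + m(-10))² = (-118 + (7/2 - 3/(-10)))² = (-118 + (7/2 - 3*(-⅒)))² = (-118 + (7/2 + 3/10))² = (-118 + 19/5)² = (-571/5)² = 326041/25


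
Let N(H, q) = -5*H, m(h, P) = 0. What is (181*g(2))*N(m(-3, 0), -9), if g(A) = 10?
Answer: 0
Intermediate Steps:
(181*g(2))*N(m(-3, 0), -9) = (181*10)*(-5*0) = 1810*0 = 0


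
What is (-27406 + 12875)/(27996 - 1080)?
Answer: -14531/26916 ≈ -0.53986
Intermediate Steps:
(-27406 + 12875)/(27996 - 1080) = -14531/26916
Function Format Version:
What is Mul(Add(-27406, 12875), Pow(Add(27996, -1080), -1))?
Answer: Rational(-14531, 26916) ≈ -0.53986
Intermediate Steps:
Mul(Add(-27406, 12875), Pow(Add(27996, -1080), -1)) = Mul(-14531, Pow(26916, -1)) = Mul(-14531, Rational(1, 26916)) = Rational(-14531, 26916)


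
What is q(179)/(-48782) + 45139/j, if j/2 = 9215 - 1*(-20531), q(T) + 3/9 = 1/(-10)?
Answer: 4128743396/5441510145 ≈ 0.75875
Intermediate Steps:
q(T) = -13/30 (q(T) = -⅓ + 1/(-10) = -⅓ - ⅒ = -13/30)
j = 59492 (j = 2*(9215 - 1*(-20531)) = 2*(9215 + 20531) = 2*29746 = 59492)
q(179)/(-48782) + 45139/j = -13/30/(-48782) + 45139/59492 = -13/30*(-1/48782) + 45139*(1/59492) = 13/1463460 + 45139/59492 = 4128743396/5441510145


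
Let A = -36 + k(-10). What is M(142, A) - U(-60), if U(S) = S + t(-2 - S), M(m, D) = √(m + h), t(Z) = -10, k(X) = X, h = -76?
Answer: 70 + √66 ≈ 78.124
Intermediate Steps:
A = -46 (A = -36 - 10 = -46)
M(m, D) = √(-76 + m) (M(m, D) = √(m - 76) = √(-76 + m))
U(S) = -10 + S (U(S) = S - 10 = -10 + S)
M(142, A) - U(-60) = √(-76 + 142) - (-10 - 60) = √66 - 1*(-70) = √66 + 70 = 70 + √66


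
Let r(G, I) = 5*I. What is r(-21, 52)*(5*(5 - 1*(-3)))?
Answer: 10400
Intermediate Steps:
r(-21, 52)*(5*(5 - 1*(-3))) = (5*52)*(5*(5 - 1*(-3))) = 260*(5*(5 + 3)) = 260*(5*8) = 260*40 = 10400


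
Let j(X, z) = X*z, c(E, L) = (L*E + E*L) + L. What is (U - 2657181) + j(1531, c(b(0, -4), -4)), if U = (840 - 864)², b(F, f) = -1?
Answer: -2650481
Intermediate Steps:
c(E, L) = L + 2*E*L (c(E, L) = (E*L + E*L) + L = 2*E*L + L = L + 2*E*L)
U = 576 (U = (-24)² = 576)
(U - 2657181) + j(1531, c(b(0, -4), -4)) = (576 - 2657181) + 1531*(-4*(1 + 2*(-1))) = -2656605 + 1531*(-4*(1 - 2)) = -2656605 + 1531*(-4*(-1)) = -2656605 + 1531*4 = -2656605 + 6124 = -2650481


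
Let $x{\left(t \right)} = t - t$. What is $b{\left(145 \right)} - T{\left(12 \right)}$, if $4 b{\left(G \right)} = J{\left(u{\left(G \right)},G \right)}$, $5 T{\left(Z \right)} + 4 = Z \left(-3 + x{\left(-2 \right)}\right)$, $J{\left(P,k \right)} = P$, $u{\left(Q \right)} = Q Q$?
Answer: $\frac{21057}{4} \approx 5264.3$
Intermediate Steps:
$u{\left(Q \right)} = Q^{2}$
$x{\left(t \right)} = 0$
$T{\left(Z \right)} = - \frac{4}{5} - \frac{3 Z}{5}$ ($T{\left(Z \right)} = - \frac{4}{5} + \frac{Z \left(-3 + 0\right)}{5} = - \frac{4}{5} + \frac{Z \left(-3\right)}{5} = - \frac{4}{5} + \frac{\left(-3\right) Z}{5} = - \frac{4}{5} - \frac{3 Z}{5}$)
$b{\left(G \right)} = \frac{G^{2}}{4}$
$b{\left(145 \right)} - T{\left(12 \right)} = \frac{145^{2}}{4} - \left(- \frac{4}{5} - \frac{36}{5}\right) = \frac{1}{4} \cdot 21025 - \left(- \frac{4}{5} - \frac{36}{5}\right) = \frac{21025}{4} - -8 = \frac{21025}{4} + 8 = \frac{21057}{4}$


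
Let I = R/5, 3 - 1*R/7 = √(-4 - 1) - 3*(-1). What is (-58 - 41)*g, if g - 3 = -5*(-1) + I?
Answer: -792 + 693*I*√5/5 ≈ -792.0 + 309.92*I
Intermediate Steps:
R = -7*I*√5 (R = 21 - 7*(√(-4 - 1) - 3*(-1)) = 21 - 7*(√(-5) + 3) = 21 - 7*(I*√5 + 3) = 21 - 7*(3 + I*√5) = 21 + (-21 - 7*I*√5) = -7*I*√5 ≈ -15.652*I)
I = -7*I*√5/5 ≈ -3.1305*I
g = 8 - 7*I*√5/5 (g = 3 + (-5*(-1) - 7*I*√5/5) = 3 + (5 - 7*I*√5/5) = 8 - 7*I*√5/5 ≈ 8.0 - 3.1305*I)
(-58 - 41)*g = (-58 - 41)*(8 - 7*I*√5/5) = -99*(8 - 7*I*√5/5) = -792 + 693*I*√5/5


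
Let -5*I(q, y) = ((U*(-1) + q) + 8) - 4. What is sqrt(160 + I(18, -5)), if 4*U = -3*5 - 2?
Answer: sqrt(619)/2 ≈ 12.440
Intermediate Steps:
U = -17/4 (U = (-3*5 - 2)/4 = (-15 - 2)/4 = (1/4)*(-17) = -17/4 ≈ -4.2500)
I(q, y) = -33/20 - q/5 (I(q, y) = -(((-17/4*(-1) + q) + 8) - 4)/5 = -(((17/4 + q) + 8) - 4)/5 = -((49/4 + q) - 4)/5 = -(33/4 + q)/5 = -33/20 - q/5)
sqrt(160 + I(18, -5)) = sqrt(160 + (-33/20 - 1/5*18)) = sqrt(160 + (-33/20 - 18/5)) = sqrt(160 - 21/4) = sqrt(619/4) = sqrt(619)/2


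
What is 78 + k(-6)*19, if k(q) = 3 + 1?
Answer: 154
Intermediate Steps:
k(q) = 4
78 + k(-6)*19 = 78 + 4*19 = 78 + 76 = 154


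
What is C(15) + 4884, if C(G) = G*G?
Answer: 5109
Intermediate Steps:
C(G) = G**2
C(15) + 4884 = 15**2 + 4884 = 225 + 4884 = 5109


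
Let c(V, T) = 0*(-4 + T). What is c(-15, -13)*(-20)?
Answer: 0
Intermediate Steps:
c(V, T) = 0
c(-15, -13)*(-20) = 0*(-20) = 0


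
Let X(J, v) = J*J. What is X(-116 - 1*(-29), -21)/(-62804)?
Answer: -7569/62804 ≈ -0.12052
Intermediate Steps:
X(J, v) = J**2
X(-116 - 1*(-29), -21)/(-62804) = (-116 - 1*(-29))**2/(-62804) = (-116 + 29)**2*(-1/62804) = (-87)**2*(-1/62804) = 7569*(-1/62804) = -7569/62804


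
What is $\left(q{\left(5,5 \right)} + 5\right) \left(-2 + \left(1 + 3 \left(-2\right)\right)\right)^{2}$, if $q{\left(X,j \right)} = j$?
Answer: $490$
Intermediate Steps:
$\left(q{\left(5,5 \right)} + 5\right) \left(-2 + \left(1 + 3 \left(-2\right)\right)\right)^{2} = \left(5 + 5\right) \left(-2 + \left(1 + 3 \left(-2\right)\right)\right)^{2} = 10 \left(-2 + \left(1 - 6\right)\right)^{2} = 10 \left(-2 - 5\right)^{2} = 10 \left(-7\right)^{2} = 10 \cdot 49 = 490$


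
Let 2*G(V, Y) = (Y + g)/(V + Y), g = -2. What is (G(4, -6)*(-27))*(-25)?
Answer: 1350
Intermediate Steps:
G(V, Y) = (-2 + Y)/(2*(V + Y)) (G(V, Y) = ((Y - 2)/(V + Y))/2 = ((-2 + Y)/(V + Y))/2 = (-2 + Y)/(2*(V + Y)))
(G(4, -6)*(-27))*(-25) = (((-1 + (½)*(-6))/(4 - 6))*(-27))*(-25) = (((-1 - 3)/(-2))*(-27))*(-25) = (-½*(-4)*(-27))*(-25) = (2*(-27))*(-25) = -54*(-25) = 1350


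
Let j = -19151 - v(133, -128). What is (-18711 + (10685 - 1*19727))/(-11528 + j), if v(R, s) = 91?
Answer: 27753/30770 ≈ 0.90195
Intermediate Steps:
j = -19242 (j = -19151 - 1*91 = -19151 - 91 = -19242)
(-18711 + (10685 - 1*19727))/(-11528 + j) = (-18711 + (10685 - 1*19727))/(-11528 - 19242) = (-18711 + (10685 - 19727))/(-30770) = (-18711 - 9042)*(-1/30770) = -27753*(-1/30770) = 27753/30770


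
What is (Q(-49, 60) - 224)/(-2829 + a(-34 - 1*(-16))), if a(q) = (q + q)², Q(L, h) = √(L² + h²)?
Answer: 32/219 - √6001/1533 ≈ 0.095586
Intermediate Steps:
a(q) = 4*q² (a(q) = (2*q)² = 4*q²)
(Q(-49, 60) - 224)/(-2829 + a(-34 - 1*(-16))) = (√((-49)² + 60²) - 224)/(-2829 + 4*(-34 - 1*(-16))²) = (√(2401 + 3600) - 224)/(-2829 + 4*(-34 + 16)²) = (√6001 - 224)/(-2829 + 4*(-18)²) = (-224 + √6001)/(-2829 + 4*324) = (-224 + √6001)/(-2829 + 1296) = (-224 + √6001)/(-1533) = (-224 + √6001)*(-1/1533) = 32/219 - √6001/1533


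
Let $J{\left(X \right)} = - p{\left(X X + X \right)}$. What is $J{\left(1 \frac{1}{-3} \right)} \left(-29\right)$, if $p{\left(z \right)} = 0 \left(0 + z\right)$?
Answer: $0$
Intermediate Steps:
$p{\left(z \right)} = 0$ ($p{\left(z \right)} = 0 z = 0$)
$J{\left(X \right)} = 0$ ($J{\left(X \right)} = \left(-1\right) 0 = 0$)
$J{\left(1 \frac{1}{-3} \right)} \left(-29\right) = 0 \left(-29\right) = 0$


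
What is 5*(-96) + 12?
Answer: -468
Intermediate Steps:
5*(-96) + 12 = -480 + 12 = -468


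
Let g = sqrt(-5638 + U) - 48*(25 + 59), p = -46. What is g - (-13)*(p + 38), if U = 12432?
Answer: -4136 + sqrt(6794) ≈ -4053.6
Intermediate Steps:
g = -4032 + sqrt(6794) (g = sqrt(-5638 + 12432) - 48*(25 + 59) = sqrt(6794) - 48*84 = sqrt(6794) - 1*4032 = sqrt(6794) - 4032 = -4032 + sqrt(6794) ≈ -3949.6)
g - (-13)*(p + 38) = (-4032 + sqrt(6794)) - (-13)*(-46 + 38) = (-4032 + sqrt(6794)) - (-13)*(-8) = (-4032 + sqrt(6794)) - 1*104 = (-4032 + sqrt(6794)) - 104 = -4136 + sqrt(6794)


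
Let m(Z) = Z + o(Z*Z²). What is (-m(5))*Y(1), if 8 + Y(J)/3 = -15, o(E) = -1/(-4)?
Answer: 1449/4 ≈ 362.25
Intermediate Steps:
o(E) = ¼ (o(E) = -1*(-¼) = ¼)
Y(J) = -69 (Y(J) = -24 + 3*(-15) = -24 - 45 = -69)
m(Z) = ¼ + Z (m(Z) = Z + ¼ = ¼ + Z)
(-m(5))*Y(1) = -(¼ + 5)*(-69) = -1*21/4*(-69) = -21/4*(-69) = 1449/4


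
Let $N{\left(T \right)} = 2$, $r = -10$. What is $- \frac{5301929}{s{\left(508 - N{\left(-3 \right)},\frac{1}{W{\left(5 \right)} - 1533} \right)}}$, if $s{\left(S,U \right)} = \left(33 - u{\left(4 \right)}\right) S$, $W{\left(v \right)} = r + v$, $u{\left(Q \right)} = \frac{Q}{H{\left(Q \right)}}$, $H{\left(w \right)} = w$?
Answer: $- \frac{5301929}{16192} \approx -327.44$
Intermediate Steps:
$u{\left(Q \right)} = 1$ ($u{\left(Q \right)} = \frac{Q}{Q} = 1$)
$W{\left(v \right)} = -10 + v$
$s{\left(S,U \right)} = 32 S$ ($s{\left(S,U \right)} = \left(33 - 1\right) S = 32 S$)
$- \frac{5301929}{s{\left(508 - N{\left(-3 \right)},\frac{1}{W{\left(5 \right)} - 1533} \right)}} = - \frac{5301929}{32 \left(508 - 2\right)} = - \frac{5301929}{32 \cdot 506} = - \frac{5301929}{16192}$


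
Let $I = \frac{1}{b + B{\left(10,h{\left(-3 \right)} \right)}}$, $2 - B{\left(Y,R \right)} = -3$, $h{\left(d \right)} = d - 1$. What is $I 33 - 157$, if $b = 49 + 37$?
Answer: $- \frac{14254}{91} \approx -156.64$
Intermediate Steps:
$h{\left(d \right)} = -1 + d$
$B{\left(Y,R \right)} = 5$ ($B{\left(Y,R \right)} = 2 - -3 = 2 + 3 = 5$)
$b = 86$
$I = \frac{1}{91}$ ($I = \frac{1}{86 + 5} = \frac{1}{91} \approx 0.010989$)
$I 33 - 157 = \frac{1}{91} \cdot 33 - 157 = \frac{33}{91} - 157 = - \frac{14254}{91}$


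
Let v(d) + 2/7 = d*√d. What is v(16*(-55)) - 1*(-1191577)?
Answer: 8341037/7 - 3520*I*√55 ≈ 1.1916e+6 - 26105.0*I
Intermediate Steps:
v(d) = -2/7 + d^(3/2) (v(d) = -2/7 + d*√d = -2/7 + d^(3/2))
v(16*(-55)) - 1*(-1191577) = (-2/7 + (16*(-55))^(3/2)) - 1*(-1191577) = (-2/7 + (-880)^(3/2)) + 1191577 = (-2/7 - 3520*I*√55) + 1191577 = 8341037/7 - 3520*I*√55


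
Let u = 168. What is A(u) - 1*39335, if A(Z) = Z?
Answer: -39167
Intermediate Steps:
A(u) - 1*39335 = 168 - 1*39335 = 168 - 39335 = -39167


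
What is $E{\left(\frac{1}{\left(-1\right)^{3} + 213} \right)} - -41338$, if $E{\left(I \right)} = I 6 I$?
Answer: $\frac{928947539}{22472} \approx 41338.0$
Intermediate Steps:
$E{\left(I \right)} = 6 I^{2}$ ($E{\left(I \right)} = 6 I I = 6 I^{2}$)
$E{\left(\frac{1}{\left(-1\right)^{3} + 213} \right)} - -41338 = 6 \left(\frac{1}{\left(-1\right)^{3} + 213}\right)^{2} - -41338 = 6 \left(\frac{1}{-1 + 213}\right)^{2} + 41338 = 6 \left(\frac{1}{212}\right)^{2} + 41338 = \frac{6}{44944} + 41338 = 6 \cdot \frac{1}{44944} + 41338 = \frac{3}{22472} + 41338 = \frac{928947539}{22472}$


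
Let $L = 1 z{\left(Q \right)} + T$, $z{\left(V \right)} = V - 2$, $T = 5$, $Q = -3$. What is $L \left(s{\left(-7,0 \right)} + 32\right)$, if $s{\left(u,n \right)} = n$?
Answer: $0$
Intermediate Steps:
$z{\left(V \right)} = -2 + V$ ($z{\left(V \right)} = V - 2 = -2 + V$)
$L = 0$ ($L = 1 \left(-2 - 3\right) + 5 = 1 \left(-5\right) + 5 = -5 + 5 = 0$)
$L \left(s{\left(-7,0 \right)} + 32\right) = 0 \left(0 + 32\right) = 0 \cdot 32 = 0$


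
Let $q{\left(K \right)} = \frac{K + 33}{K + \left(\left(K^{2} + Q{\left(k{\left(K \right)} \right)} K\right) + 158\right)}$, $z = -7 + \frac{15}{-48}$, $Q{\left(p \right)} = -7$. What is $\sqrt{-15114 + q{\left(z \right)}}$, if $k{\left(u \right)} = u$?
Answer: $\frac{9 i \sqrt{797324650010}}{65369} \approx 122.94 i$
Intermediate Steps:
$z = - \frac{117}{16}$ ($z = -7 + 15 \left(- \frac{1}{48}\right) = -7 - \frac{5}{16} = - \frac{117}{16} \approx -7.3125$)
$q{\left(K \right)} = \frac{33 + K}{158 + K^{2} - 6 K}$ ($q{\left(K \right)} = \frac{K + 33}{K + \left(\left(K^{2} - 7 K\right) + 158\right)} = \frac{33 + K}{K + \left(158 + K^{2} - 7 K\right)} = \frac{33 + K}{158 + K^{2} - 6 K}$)
$\sqrt{-15114 + q{\left(z \right)}} = \sqrt{-15114 + \frac{33 - \frac{117}{16}}{158 + \left(- \frac{117}{16}\right)^{2} - - \frac{351}{8}}} = \sqrt{-15114 + \frac{1}{158 + \frac{13689}{256} + \frac{351}{8}} \cdot \frac{411}{16}} = \sqrt{-15114 + \frac{1}{\frac{65369}{256}} \cdot \frac{411}{16}} = \sqrt{-15114 + \frac{256}{65369} \cdot \frac{411}{16}} = \sqrt{-15114 + \frac{6576}{65369}} = \sqrt{- \frac{987980490}{65369}} = \frac{9 i \sqrt{797324650010}}{65369}$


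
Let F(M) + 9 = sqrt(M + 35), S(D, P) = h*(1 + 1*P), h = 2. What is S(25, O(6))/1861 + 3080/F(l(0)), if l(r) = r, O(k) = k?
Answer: -25793138/42803 - 1540*sqrt(35)/23 ≈ -998.72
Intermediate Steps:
S(D, P) = 2 + 2*P (S(D, P) = 2*(1 + 1*P) = 2*(1 + P) = 2 + 2*P)
F(M) = -9 + sqrt(35 + M) (F(M) = -9 + sqrt(M + 35) = -9 + sqrt(35 + M))
S(25, O(6))/1861 + 3080/F(l(0)) = (2 + 2*6)/1861 + 3080/(-9 + sqrt(35 + 0)) = (2 + 12)*(1/1861) + 3080/(-9 + sqrt(35)) = 14*(1/1861) + 3080/(-9 + sqrt(35)) = 14/1861 + 3080/(-9 + sqrt(35))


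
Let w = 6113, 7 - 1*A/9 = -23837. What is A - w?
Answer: 208483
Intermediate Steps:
A = 214596 (A = 63 - 9*(-23837) = 63 + 214533 = 214596)
A - w = 214596 - 1*6113 = 214596 - 6113 = 208483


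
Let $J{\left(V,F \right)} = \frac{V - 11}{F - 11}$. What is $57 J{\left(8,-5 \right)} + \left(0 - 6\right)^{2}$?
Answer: $\frac{747}{16} \approx 46.688$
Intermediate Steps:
$J{\left(V,F \right)} = \frac{-11 + V}{-11 + F}$
$57 J{\left(8,-5 \right)} + \left(0 - 6\right)^{2} = 57 \frac{-11 + 8}{-11 - 5} + \left(0 - 6\right)^{2} = 57 \frac{1}{-16} \left(-3\right) + \left(-6\right)^{2} = 57 \left(\left(- \frac{1}{16}\right) \left(-3\right)\right) + 36 = 57 \cdot \frac{3}{16} + 36 = \frac{171}{16} + 36 = \frac{747}{16}$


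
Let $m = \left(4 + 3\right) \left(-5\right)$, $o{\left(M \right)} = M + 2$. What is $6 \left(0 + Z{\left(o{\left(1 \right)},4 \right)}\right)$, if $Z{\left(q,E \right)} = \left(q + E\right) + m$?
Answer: $-168$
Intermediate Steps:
$o{\left(M \right)} = 2 + M$
$m = -35$ ($m = 7 \left(-5\right) = -35$)
$Z{\left(q,E \right)} = -35 + E + q$ ($Z{\left(q,E \right)} = \left(q + E\right) - 35 = \left(E + q\right) - 35 = -35 + E + q$)
$6 \left(0 + Z{\left(o{\left(1 \right)},4 \right)}\right) = 6 \left(0 + \left(-35 + 4 + \left(2 + 1\right)\right)\right) = 6 \left(0 + \left(-35 + 4 + 3\right)\right) = 6 \left(0 - 28\right) = 6 \left(-28\right) = -168$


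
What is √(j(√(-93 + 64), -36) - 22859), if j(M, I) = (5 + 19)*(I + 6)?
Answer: I*√23579 ≈ 153.55*I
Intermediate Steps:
j(M, I) = 144 + 24*I (j(M, I) = 24*(6 + I) = 144 + 24*I)
√(j(√(-93 + 64), -36) - 22859) = √((144 + 24*(-36)) - 22859) = √((144 - 864) - 22859) = √(-720 - 22859) = √(-23579) = I*√23579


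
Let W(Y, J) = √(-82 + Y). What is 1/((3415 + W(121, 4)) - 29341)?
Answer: -8642/224052479 - √39/672157437 ≈ -3.8581e-5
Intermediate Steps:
1/((3415 + W(121, 4)) - 29341) = 1/((3415 + √(-82 + 121)) - 29341) = 1/((3415 + √39) - 29341) = 1/(-25926 + √39)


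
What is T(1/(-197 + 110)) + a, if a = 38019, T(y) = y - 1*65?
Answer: 3301997/87 ≈ 37954.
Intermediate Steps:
T(y) = -65 + y (T(y) = y - 65 = -65 + y)
T(1/(-197 + 110)) + a = (-65 + 1/(-197 + 110)) + 38019 = (-65 + 1/(-87)) + 38019 = (-65 - 1/87) + 38019 = -5656/87 + 38019 = 3301997/87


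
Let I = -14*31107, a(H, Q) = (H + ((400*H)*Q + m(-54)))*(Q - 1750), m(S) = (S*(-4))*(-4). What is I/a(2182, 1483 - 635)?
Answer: 10369/15895295658 ≈ 6.5233e-7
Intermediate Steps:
m(S) = 16*S (m(S) = -4*S*(-4) = 16*S)
a(H, Q) = (-1750 + Q)*(-864 + H + 400*H*Q) (a(H, Q) = (H + ((400*H)*Q + 16*(-54)))*(Q - 1750) = (H + (400*H*Q - 864))*(-1750 + Q) = (H + (-864 + 400*H*Q))*(-1750 + Q) = (-864 + H + 400*H*Q)*(-1750 + Q) = (-1750 + Q)*(-864 + H + 400*H*Q))
I = -435498
I/a(2182, 1483 - 635) = -435498/(1512000 - 1750*2182 - 864*(1483 - 635) - 699999*2182*(1483 - 635) + 400*2182*(1483 - 635)²) = -435498/(1512000 - 3818500 - 864*848 - 699999*2182*848 + 400*2182*848²) = -435498/(1512000 - 3818500 - 732672 - 1295233349664 + 400*2182*719104) = -435498/(1512000 - 3818500 - 732672 - 1295233349664 + 627633971200) = -435498/(-667602417636) = -435498*(-1/667602417636) = 10369/15895295658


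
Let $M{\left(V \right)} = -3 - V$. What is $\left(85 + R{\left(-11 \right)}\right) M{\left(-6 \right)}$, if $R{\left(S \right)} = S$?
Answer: $222$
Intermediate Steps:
$\left(85 + R{\left(-11 \right)}\right) M{\left(-6 \right)} = \left(85 - 11\right) \left(-3 - -6\right) = 74 \left(-3 + 6\right) = 74 \cdot 3 = 222$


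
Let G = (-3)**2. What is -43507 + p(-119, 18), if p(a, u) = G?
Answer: -43498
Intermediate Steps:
G = 9
p(a, u) = 9
-43507 + p(-119, 18) = -43507 + 9 = -43498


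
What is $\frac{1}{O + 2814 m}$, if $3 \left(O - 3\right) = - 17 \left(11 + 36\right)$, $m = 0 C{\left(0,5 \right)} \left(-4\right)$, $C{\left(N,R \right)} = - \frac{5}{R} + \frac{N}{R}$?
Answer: $- \frac{3}{790} \approx -0.0037975$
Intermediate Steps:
$m = 0$ ($m = 0 \frac{-5 + 0}{5} \left(-4\right) = 0 \cdot \frac{1}{5} \left(-5\right) \left(-4\right) = 0 \left(-1\right) \left(-4\right) = 0 \left(-4\right) = 0$)
$O = - \frac{790}{3}$ ($O = 3 + \frac{\left(-17\right) \left(11 + 36\right)}{3} = 3 + \frac{\left(-17\right) 47}{3} = 3 + \frac{1}{3} \left(-799\right) = 3 - \frac{799}{3} = - \frac{790}{3} \approx -263.33$)
$\frac{1}{O + 2814 m} = \frac{1}{- \frac{790}{3} + 2814 \cdot 0} = \frac{1}{- \frac{790}{3} + 0} = \frac{1}{- \frac{790}{3}} = - \frac{3}{790}$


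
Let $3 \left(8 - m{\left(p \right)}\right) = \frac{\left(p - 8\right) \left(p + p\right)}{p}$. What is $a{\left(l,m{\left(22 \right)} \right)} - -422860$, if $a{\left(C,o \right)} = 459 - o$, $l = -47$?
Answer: $\frac{1269961}{3} \approx 4.2332 \cdot 10^{5}$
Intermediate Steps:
$m{\left(p \right)} = \frac{40}{3} - \frac{2 p}{3}$ ($m{\left(p \right)} = 8 - \frac{\left(p - 8\right) \left(p + p\right) \frac{1}{p}}{3} = 8 - \frac{\left(-8 + p\right) 2 p \frac{1}{p}}{3} = 8 - \frac{2 p \left(-8 + p\right) \frac{1}{p}}{3} = 8 - \frac{-16 + 2 p}{3} = 8 - \left(- \frac{16}{3} + \frac{2 p}{3}\right) = \frac{40}{3} - \frac{2 p}{3}$)
$a{\left(l,m{\left(22 \right)} \right)} - -422860 = \left(459 - \left(\frac{40}{3} - \frac{44}{3}\right)\right) - -422860 = \left(459 - \left(\frac{40}{3} - \frac{44}{3}\right)\right) + 422860 = \left(459 - - \frac{4}{3}\right) + 422860 = \left(459 + \frac{4}{3}\right) + 422860 = \frac{1381}{3} + 422860 = \frac{1269961}{3}$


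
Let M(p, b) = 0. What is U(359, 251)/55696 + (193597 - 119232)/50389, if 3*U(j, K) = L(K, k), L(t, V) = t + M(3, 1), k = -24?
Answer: 12438146759/8419397232 ≈ 1.4773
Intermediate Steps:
L(t, V) = t (L(t, V) = t + 0 = t)
U(j, K) = K/3
U(359, 251)/55696 + (193597 - 119232)/50389 = ((1/3)*251)/55696 + (193597 - 119232)/50389 = (251/3)*(1/55696) + 74365*(1/50389) = 251/167088 + 74365/50389 = 12438146759/8419397232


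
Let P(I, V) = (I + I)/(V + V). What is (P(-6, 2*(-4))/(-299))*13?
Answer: -3/92 ≈ -0.032609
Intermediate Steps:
P(I, V) = I/V (P(I, V) = (2*I)/((2*V)) = (2*I)*(1/(2*V)) = I/V)
(P(-6, 2*(-4))/(-299))*13 = (-6/(2*(-4))/(-299))*13 = (-6/(-8)*(-1/299))*13 = (-6*(-⅛)*(-1/299))*13 = ((¾)*(-1/299))*13 = -3/1196*13 = -3/92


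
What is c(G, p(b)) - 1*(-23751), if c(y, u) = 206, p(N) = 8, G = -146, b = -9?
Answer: 23957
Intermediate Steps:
c(G, p(b)) - 1*(-23751) = 206 - 1*(-23751) = 206 + 23751 = 23957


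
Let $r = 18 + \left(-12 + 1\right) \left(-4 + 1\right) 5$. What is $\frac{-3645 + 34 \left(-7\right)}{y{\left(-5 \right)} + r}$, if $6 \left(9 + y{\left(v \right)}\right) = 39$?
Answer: $- \frac{7766}{361} \approx -21.512$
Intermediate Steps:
$y{\left(v \right)} = - \frac{5}{2}$ ($y{\left(v \right)} = -9 + \frac{1}{6} \cdot 39 = -9 + \frac{13}{2} = - \frac{5}{2}$)
$r = 183$ ($r = 18 - 11 \left(\left(-3\right) 5\right) = 18 - -165 = 18 + 165 = 183$)
$\frac{-3645 + 34 \left(-7\right)}{y{\left(-5 \right)} + r} = \frac{-3645 + 34 \left(-7\right)}{- \frac{5}{2} + 183} = \frac{-3645 - 238}{\frac{361}{2}} = \left(-3883\right) \frac{2}{361} = - \frac{7766}{361}$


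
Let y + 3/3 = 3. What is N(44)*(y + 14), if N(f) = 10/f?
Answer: 40/11 ≈ 3.6364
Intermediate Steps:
y = 2 (y = -1 + 3 = 2)
N(44)*(y + 14) = (10/44)*(2 + 14) = (10*(1/44))*16 = (5/22)*16 = 40/11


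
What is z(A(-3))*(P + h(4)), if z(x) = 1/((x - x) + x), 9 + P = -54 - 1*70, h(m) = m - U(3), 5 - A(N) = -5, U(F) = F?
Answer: -66/5 ≈ -13.200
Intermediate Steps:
A(N) = 10 (A(N) = 5 - 1*(-5) = 5 + 5 = 10)
h(m) = -3 + m (h(m) = m - 1*3 = m - 3 = -3 + m)
P = -133 (P = -9 + (-54 - 1*70) = -9 + (-54 - 70) = -9 - 124 = -133)
z(x) = 1/x (z(x) = 1/(0 + x) = 1/x)
z(A(-3))*(P + h(4)) = (-133 + (-3 + 4))/10 = (-133 + 1)/10 = (⅒)*(-132) = -66/5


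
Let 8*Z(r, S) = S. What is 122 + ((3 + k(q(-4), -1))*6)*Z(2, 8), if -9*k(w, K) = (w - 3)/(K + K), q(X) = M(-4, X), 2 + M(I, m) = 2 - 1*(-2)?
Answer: 419/3 ≈ 139.67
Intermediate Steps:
M(I, m) = 2 (M(I, m) = -2 + (2 - 1*(-2)) = -2 + (2 + 2) = -2 + 4 = 2)
Z(r, S) = S/8
q(X) = 2
k(w, K) = -(-3 + w)/(18*K) (k(w, K) = -(w - 3)/(9*(K + K)) = -(-3 + w)/(9*(2*K)) = -(-3 + w)*1/(2*K)/9 = -(-3 + w)/(18*K))
122 + ((3 + k(q(-4), -1))*6)*Z(2, 8) = 122 + ((3 + (1/18)*(3 - 1*2)/(-1))*6)*((⅛)*8) = 122 + ((3 + (1/18)*(-1)*(3 - 2))*6)*1 = 122 + ((3 + (1/18)*(-1)*1)*6)*1 = 122 + ((3 - 1/18)*6)*1 = 122 + ((53/18)*6)*1 = 122 + (53/3)*1 = 122 + 53/3 = 419/3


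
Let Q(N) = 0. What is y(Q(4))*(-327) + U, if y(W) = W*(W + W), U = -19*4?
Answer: -76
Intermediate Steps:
U = -76
y(W) = 2*W² (y(W) = W*(2*W) = 2*W²)
y(Q(4))*(-327) + U = (2*0²)*(-327) - 76 = (2*0)*(-327) - 76 = 0*(-327) - 76 = 0 - 76 = -76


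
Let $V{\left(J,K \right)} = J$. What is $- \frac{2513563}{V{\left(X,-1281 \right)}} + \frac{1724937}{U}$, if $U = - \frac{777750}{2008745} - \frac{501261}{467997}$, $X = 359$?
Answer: $- \frac{39039780470307725252}{32809971981067} \approx -1.1899 \cdot 10^{6}$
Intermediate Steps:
$U = - \frac{91392679613}{62672442251}$ ($U = \left(-777750\right) \frac{1}{2008745} - \frac{167087}{155999} = - \frac{155550}{401749} - \frac{167087}{155999} = - \frac{91392679613}{62672442251} \approx -1.4583$)
$- \frac{2513563}{V{\left(X,-1281 \right)}} + \frac{1724937}{U} = - \frac{2513563}{359} + \frac{1724937}{- \frac{91392679613}{62672442251}} = \left(-2513563\right) \frac{1}{359} + 1724937 \left(- \frac{62672442251}{91392679613}\right) = - \frac{2513563}{359} - \frac{108106014519113187}{91392679613} = - \frac{39039780470307725252}{32809971981067}$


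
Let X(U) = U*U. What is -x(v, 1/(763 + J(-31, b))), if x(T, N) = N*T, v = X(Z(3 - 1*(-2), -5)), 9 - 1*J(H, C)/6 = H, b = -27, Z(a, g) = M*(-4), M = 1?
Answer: -16/1003 ≈ -0.015952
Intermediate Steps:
Z(a, g) = -4 (Z(a, g) = 1*(-4) = -4)
X(U) = U²
J(H, C) = 54 - 6*H
v = 16 (v = (-4)² = 16)
-x(v, 1/(763 + J(-31, b))) = -16/(763 + (54 - 6*(-31))) = -16/(763 + (54 + 186)) = -16/(763 + 240) = -16/1003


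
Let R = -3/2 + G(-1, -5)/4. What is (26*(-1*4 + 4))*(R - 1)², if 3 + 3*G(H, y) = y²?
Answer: 0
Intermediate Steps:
G(H, y) = -1 + y²/3
R = ⅓ (R = -3/2 + (-1 + (⅓)*(-5)²)/4 = -3*½ + (-1 + (⅓)*25)*(¼) = -3/2 + (-1 + 25/3)*(¼) = -3/2 + (22/3)*(¼) = -3/2 + 11/6 = ⅓ ≈ 0.33333)
(26*(-1*4 + 4))*(R - 1)² = (26*(-1*4 + 4))*(⅓ - 1)² = (26*(-4 + 4))*(-⅔)² = (26*0)*(4/9) = 0*(4/9) = 0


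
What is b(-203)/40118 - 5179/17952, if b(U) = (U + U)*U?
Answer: 635898407/360099168 ≈ 1.7659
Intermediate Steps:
b(U) = 2*U**2 (b(U) = (2*U)*U = 2*U**2)
b(-203)/40118 - 5179/17952 = (2*(-203)**2)/40118 - 5179/17952 = (2*41209)*(1/40118) - 5179*1/17952 = 82418*(1/40118) - 5179/17952 = 41209/20059 - 5179/17952 = 635898407/360099168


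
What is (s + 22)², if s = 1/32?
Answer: 497025/1024 ≈ 485.38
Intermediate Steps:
s = 1/32 ≈ 0.031250
(s + 22)² = (1/32 + 22)² = (705/32)² = 497025/1024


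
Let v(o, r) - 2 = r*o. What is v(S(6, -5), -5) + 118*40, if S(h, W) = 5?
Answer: 4697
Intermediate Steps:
v(o, r) = 2 + o*r (v(o, r) = 2 + r*o = 2 + o*r)
v(S(6, -5), -5) + 118*40 = (2 + 5*(-5)) + 118*40 = (2 - 25) + 4720 = -23 + 4720 = 4697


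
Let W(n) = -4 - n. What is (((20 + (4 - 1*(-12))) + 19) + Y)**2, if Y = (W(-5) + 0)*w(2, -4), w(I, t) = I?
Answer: 3249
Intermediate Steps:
Y = 2 (Y = ((-4 - 1*(-5)) + 0)*2 = ((-4 + 5) + 0)*2 = (1 + 0)*2 = 1*2 = 2)
(((20 + (4 - 1*(-12))) + 19) + Y)**2 = (((20 + (4 - 1*(-12))) + 19) + 2)**2 = (((20 + (4 + 12)) + 19) + 2)**2 = (((20 + 16) + 19) + 2)**2 = ((36 + 19) + 2)**2 = (55 + 2)**2 = 57**2 = 3249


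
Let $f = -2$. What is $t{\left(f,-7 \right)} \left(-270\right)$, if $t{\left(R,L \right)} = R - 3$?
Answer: $1350$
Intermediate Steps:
$t{\left(R,L \right)} = -3 + R$ ($t{\left(R,L \right)} = R - 3 = -3 + R$)
$t{\left(f,-7 \right)} \left(-270\right) = \left(-3 - 2\right) \left(-270\right) = \left(-5\right) \left(-270\right) = 1350$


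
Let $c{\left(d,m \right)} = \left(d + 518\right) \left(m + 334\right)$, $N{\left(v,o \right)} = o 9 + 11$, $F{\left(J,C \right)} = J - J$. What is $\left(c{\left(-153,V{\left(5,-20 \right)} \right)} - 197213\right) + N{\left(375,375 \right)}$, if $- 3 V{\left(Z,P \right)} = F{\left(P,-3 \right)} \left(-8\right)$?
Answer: $-71917$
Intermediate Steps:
$F{\left(J,C \right)} = 0$
$V{\left(Z,P \right)} = 0$ ($V{\left(Z,P \right)} = - \frac{0 \left(-8\right)}{3} = \left(- \frac{1}{3}\right) 0 = 0$)
$N{\left(v,o \right)} = 11 + 9 o$ ($N{\left(v,o \right)} = 9 o + 11 = 11 + 9 o$)
$c{\left(d,m \right)} = \left(334 + m\right) \left(518 + d\right)$ ($c{\left(d,m \right)} = \left(518 + d\right) \left(334 + m\right) = \left(334 + m\right) \left(518 + d\right)$)
$\left(c{\left(-153,V{\left(5,-20 \right)} \right)} - 197213\right) + N{\left(375,375 \right)} = \left(\left(173012 + 334 \left(-153\right) + 518 \cdot 0 - 0\right) - 197213\right) + \left(11 + 9 \cdot 375\right) = \left(\left(173012 - 51102 + 0 + 0\right) - 197213\right) + \left(11 + 3375\right) = \left(121910 - 197213\right) + 3386 = -75303 + 3386 = -71917$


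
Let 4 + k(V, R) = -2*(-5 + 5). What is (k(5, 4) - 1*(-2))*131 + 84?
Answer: -178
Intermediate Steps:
k(V, R) = -4 (k(V, R) = -4 - 2*(-5 + 5) = -4 - 2*0 = -4 + 0 = -4)
(k(5, 4) - 1*(-2))*131 + 84 = (-4 - 1*(-2))*131 + 84 = (-4 + 2)*131 + 84 = -2*131 + 84 = -262 + 84 = -178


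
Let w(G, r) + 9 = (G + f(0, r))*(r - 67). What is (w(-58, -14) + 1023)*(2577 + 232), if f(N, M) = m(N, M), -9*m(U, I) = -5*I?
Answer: 17814678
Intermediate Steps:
m(U, I) = 5*I/9 (m(U, I) = -(-5)*I/9 = 5*I/9)
f(N, M) = 5*M/9
w(G, r) = -9 + (-67 + r)*(G + 5*r/9) (w(G, r) = -9 + (G + 5*r/9)*(r - 67) = -9 + (G + 5*r/9)*(-67 + r) = -9 + (-67 + r)*(G + 5*r/9))
(w(-58, -14) + 1023)*(2577 + 232) = ((-9 - 67*(-58) - 335/9*(-14) + (5/9)*(-14)**2 - 58*(-14)) + 1023)*(2577 + 232) = ((-9 + 3886 + 4690/9 + (5/9)*196 + 812) + 1023)*2809 = ((-9 + 3886 + 4690/9 + 980/9 + 812) + 1023)*2809 = (5319 + 1023)*2809 = 6342*2809 = 17814678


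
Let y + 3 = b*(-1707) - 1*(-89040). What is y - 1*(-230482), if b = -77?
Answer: 450958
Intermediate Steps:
y = 220476 (y = -3 + (-77*(-1707) - 1*(-89040)) = -3 + (131439 + 89040) = -3 + 220479 = 220476)
y - 1*(-230482) = 220476 - 1*(-230482) = 220476 + 230482 = 450958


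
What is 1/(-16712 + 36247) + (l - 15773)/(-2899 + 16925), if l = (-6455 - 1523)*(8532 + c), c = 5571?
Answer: -2198263905219/273997910 ≈ -8022.9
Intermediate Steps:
l = -112513734 (l = (-6455 - 1523)*(8532 + 5571) = -7978*14103 = -112513734)
1/(-16712 + 36247) + (l - 15773)/(-2899 + 16925) = 1/(-16712 + 36247) + (-112513734 - 15773)/(-2899 + 16925) = 1/19535 - 112529507/14026 = -2198263905219/273997910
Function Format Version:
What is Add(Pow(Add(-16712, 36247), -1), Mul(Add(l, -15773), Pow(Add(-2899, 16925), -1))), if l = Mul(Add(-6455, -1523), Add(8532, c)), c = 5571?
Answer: Rational(-2198263905219, 273997910) ≈ -8022.9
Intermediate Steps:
l = -112513734 (l = Mul(Add(-6455, -1523), Add(8532, 5571)) = Mul(-7978, 14103) = -112513734)
Add(Pow(Add(-16712, 36247), -1), Mul(Add(l, -15773), Pow(Add(-2899, 16925), -1))) = Add(Pow(Add(-16712, 36247), -1), Mul(Add(-112513734, -15773), Pow(Add(-2899, 16925), -1))) = Add(Pow(19535, -1), Mul(-112529507, Pow(14026, -1))) = Add(Rational(1, 19535), Mul(-112529507, Rational(1, 14026))) = Add(Rational(1, 19535), Rational(-112529507, 14026)) = Rational(-2198263905219, 273997910)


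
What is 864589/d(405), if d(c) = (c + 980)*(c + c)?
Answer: 864589/1121850 ≈ 0.77068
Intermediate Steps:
d(c) = 2*c*(980 + c) (d(c) = (980 + c)*(2*c) = 2*c*(980 + c))
864589/d(405) = 864589/((2*405*(980 + 405))) = 864589/((2*405*1385)) = 864589/1121850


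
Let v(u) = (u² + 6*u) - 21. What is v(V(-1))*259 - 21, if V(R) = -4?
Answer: -7532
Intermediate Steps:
v(u) = -21 + u² + 6*u
v(V(-1))*259 - 21 = (-21 + (-4)² + 6*(-4))*259 - 21 = (-21 + 16 - 24)*259 - 21 = -29*259 - 21 = -7511 - 21 = -7532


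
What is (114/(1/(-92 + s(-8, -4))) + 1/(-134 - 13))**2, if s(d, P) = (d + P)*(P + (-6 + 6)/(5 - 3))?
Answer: 543689446609/21609 ≈ 2.5160e+7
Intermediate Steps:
s(d, P) = P*(P + d) (s(d, P) = (P + d)*(P + 0/2) = (P + d)*(P + 0*(1/2)) = (P + d)*(P + 0) = (P + d)*P = P*(P + d))
(114/(1/(-92 + s(-8, -4))) + 1/(-134 - 13))**2 = (114/(1/(-92 - 4*(-4 - 8))) + 1/(-134 - 13))**2 = (114/(1/(-92 - 4*(-12))) + 1/(-147))**2 = (114/(1/(-92 + 48)) - 1/147)**2 = (114/(1/(-44)) - 1/147)**2 = (114/(-1/44) - 1/147)**2 = (114*(-44) - 1/147)**2 = (-5016 - 1/147)**2 = (-737353/147)**2 = 543689446609/21609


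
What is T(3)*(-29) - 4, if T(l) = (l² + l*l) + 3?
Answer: -613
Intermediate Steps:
T(l) = 3 + 2*l² (T(l) = (l² + l²) + 3 = 2*l² + 3 = 3 + 2*l²)
T(3)*(-29) - 4 = (3 + 2*3²)*(-29) - 4 = (3 + 2*9)*(-29) - 4 = (3 + 18)*(-29) - 4 = 21*(-29) - 4 = -609 - 4 = -613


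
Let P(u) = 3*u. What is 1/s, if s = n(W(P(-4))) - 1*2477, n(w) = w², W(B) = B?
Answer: -1/2333 ≈ -0.00042863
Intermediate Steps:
s = -2333 (s = (3*(-4))² - 1*2477 = (-12)² - 2477 = 144 - 2477 = -2333)
1/s = 1/(-2333) = -1/2333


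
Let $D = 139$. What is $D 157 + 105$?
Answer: $21928$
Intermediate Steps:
$D 157 + 105 = 139 \cdot 157 + 105 = 21823 + 105 = 21928$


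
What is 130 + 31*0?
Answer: 130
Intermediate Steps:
130 + 31*0 = 130 + 0 = 130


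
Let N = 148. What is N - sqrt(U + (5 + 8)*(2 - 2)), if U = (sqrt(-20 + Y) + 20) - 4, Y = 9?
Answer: 148 - sqrt(16 + I*sqrt(11)) ≈ 143.98 - 0.41239*I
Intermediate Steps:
U = 16 + I*sqrt(11) (U = (sqrt(-20 + 9) + 20) - 4 = (sqrt(-11) + 20) - 4 = (I*sqrt(11) + 20) - 4 = (20 + I*sqrt(11)) - 4 = 16 + I*sqrt(11) ≈ 16.0 + 3.3166*I)
N - sqrt(U + (5 + 8)*(2 - 2)) = 148 - sqrt((16 + I*sqrt(11)) + (5 + 8)*(2 - 2)) = 148 - sqrt((16 + I*sqrt(11)) + 13*0) = 148 - sqrt((16 + I*sqrt(11)) + 0) = 148 - sqrt(16 + I*sqrt(11))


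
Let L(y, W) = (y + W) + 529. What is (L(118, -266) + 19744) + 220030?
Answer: 240155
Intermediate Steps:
L(y, W) = 529 + W + y (L(y, W) = (W + y) + 529 = 529 + W + y)
(L(118, -266) + 19744) + 220030 = ((529 - 266 + 118) + 19744) + 220030 = (381 + 19744) + 220030 = 20125 + 220030 = 240155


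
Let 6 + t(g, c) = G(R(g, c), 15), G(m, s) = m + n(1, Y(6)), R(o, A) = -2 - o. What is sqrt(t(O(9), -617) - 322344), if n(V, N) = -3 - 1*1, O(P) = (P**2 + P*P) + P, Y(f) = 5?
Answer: I*sqrt(322527) ≈ 567.92*I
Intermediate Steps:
O(P) = P + 2*P**2 (O(P) = (P**2 + P**2) + P = 2*P**2 + P = P + 2*P**2)
n(V, N) = -4 (n(V, N) = -3 - 1 = -4)
G(m, s) = -4 + m (G(m, s) = m - 4 = -4 + m)
t(g, c) = -12 - g (t(g, c) = -6 + (-4 + (-2 - g)) = -6 + (-6 - g) = -12 - g)
sqrt(t(O(9), -617) - 322344) = sqrt((-12 - 9*(1 + 2*9)) - 322344) = sqrt((-12 - 9*(1 + 18)) - 322344) = sqrt((-12 - 9*19) - 322344) = sqrt((-12 - 1*171) - 322344) = sqrt((-12 - 171) - 322344) = sqrt(-183 - 322344) = sqrt(-322527) = I*sqrt(322527)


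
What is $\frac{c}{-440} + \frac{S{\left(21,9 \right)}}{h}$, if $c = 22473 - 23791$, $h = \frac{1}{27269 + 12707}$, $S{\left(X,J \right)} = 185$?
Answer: $\frac{1627023859}{220} \approx 7.3956 \cdot 10^{6}$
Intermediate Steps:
$h = \frac{1}{39976} \approx 2.5015 \cdot 10^{-5}$
$c = -1318$ ($c = 22473 - 23791 = -1318$)
$\frac{c}{-440} + \frac{S{\left(21,9 \right)}}{h} = - \frac{1318}{-440} + 185 \frac{1}{\frac{1}{39976}} = \left(-1318\right) \left(- \frac{1}{440}\right) + 185 \cdot 39976 = \frac{659}{220} + 7395560 = \frac{1627023859}{220}$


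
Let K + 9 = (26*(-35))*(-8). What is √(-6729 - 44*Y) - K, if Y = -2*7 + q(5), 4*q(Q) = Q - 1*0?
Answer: -7271 + 2*I*√1542 ≈ -7271.0 + 78.537*I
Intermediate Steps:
q(Q) = Q/4 (q(Q) = (Q - 1*0)/4 = (Q + 0)/4 = Q/4)
Y = -51/4 (Y = -2*7 + (¼)*5 = -14 + 5/4 = -51/4 ≈ -12.750)
K = 7271 (K = -9 + (26*(-35))*(-8) = -9 - 910*(-8) = -9 + 7280 = 7271)
√(-6729 - 44*Y) - K = √(-6729 - 44*(-51/4)) - 1*7271 = √(-6729 + 561) - 7271 = √(-6168) - 7271 = 2*I*√1542 - 7271 = -7271 + 2*I*√1542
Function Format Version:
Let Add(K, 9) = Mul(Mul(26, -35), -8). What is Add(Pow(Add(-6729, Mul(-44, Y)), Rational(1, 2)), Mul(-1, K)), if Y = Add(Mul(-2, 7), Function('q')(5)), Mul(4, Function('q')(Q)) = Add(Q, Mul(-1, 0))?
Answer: Add(-7271, Mul(2, I, Pow(1542, Rational(1, 2)))) ≈ Add(-7271.0, Mul(78.537, I))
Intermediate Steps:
Function('q')(Q) = Mul(Rational(1, 4), Q) (Function('q')(Q) = Mul(Rational(1, 4), Add(Q, Mul(-1, 0))) = Mul(Rational(1, 4), Add(Q, 0)) = Mul(Rational(1, 4), Q))
Y = Rational(-51, 4) (Y = Add(Mul(-2, 7), Mul(Rational(1, 4), 5)) = Add(-14, Rational(5, 4)) = Rational(-51, 4) ≈ -12.750)
K = 7271 (K = Add(-9, Mul(Mul(26, -35), -8)) = Add(-9, Mul(-910, -8)) = Add(-9, 7280) = 7271)
Add(Pow(Add(-6729, Mul(-44, Y)), Rational(1, 2)), Mul(-1, K)) = Add(Pow(Add(-6729, Mul(-44, Rational(-51, 4))), Rational(1, 2)), Mul(-1, 7271)) = Add(Pow(Add(-6729, 561), Rational(1, 2)), -7271) = Add(Pow(-6168, Rational(1, 2)), -7271) = Add(Mul(2, I, Pow(1542, Rational(1, 2))), -7271) = Add(-7271, Mul(2, I, Pow(1542, Rational(1, 2))))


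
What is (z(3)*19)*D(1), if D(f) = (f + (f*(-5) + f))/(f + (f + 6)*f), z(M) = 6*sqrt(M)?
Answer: -171*sqrt(3)/4 ≈ -74.045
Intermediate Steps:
D(f) = -3*f/(f + f*(6 + f)) (D(f) = (f + (-5*f + f))/(f + (6 + f)*f) = (f - 4*f)/(f + f*(6 + f)) = (-3*f)/(f + f*(6 + f)) = -3*f/(f + f*(6 + f)))
(z(3)*19)*D(1) = ((6*sqrt(3))*19)*(-3/(7 + 1)) = (114*sqrt(3))*(-3/8) = -171*sqrt(3)/4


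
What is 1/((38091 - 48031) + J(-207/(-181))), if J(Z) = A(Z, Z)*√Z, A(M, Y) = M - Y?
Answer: -1/9940 ≈ -0.00010060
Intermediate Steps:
J(Z) = 0 (J(Z) = (Z - Z)*√Z = 0*√Z = 0)
1/((38091 - 48031) + J(-207/(-181))) = 1/((38091 - 48031) + 0) = 1/(-9940 + 0) = 1/(-9940) = -1/9940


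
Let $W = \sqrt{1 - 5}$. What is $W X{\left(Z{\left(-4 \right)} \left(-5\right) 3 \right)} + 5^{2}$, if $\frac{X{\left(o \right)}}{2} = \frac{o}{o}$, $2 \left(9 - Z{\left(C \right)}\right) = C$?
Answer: $25 + 4 i \approx 25.0 + 4.0 i$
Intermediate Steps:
$Z{\left(C \right)} = 9 - \frac{C}{2}$
$X{\left(o \right)} = 2$ ($X{\left(o \right)} = 2 \frac{o}{o} = 2 \cdot 1 = 2$)
$W = 2 i$ ($W = \sqrt{-4} = 2 i \approx 2.0 i$)
$W X{\left(Z{\left(-4 \right)} \left(-5\right) 3 \right)} + 5^{2} = 2 i 2 + 5^{2} = 4 i + 25 = 25 + 4 i$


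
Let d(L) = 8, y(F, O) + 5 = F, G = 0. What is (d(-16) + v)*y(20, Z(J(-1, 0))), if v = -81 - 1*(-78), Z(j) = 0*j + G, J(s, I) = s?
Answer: 75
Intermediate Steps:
Z(j) = 0 (Z(j) = 0*j + 0 = 0 + 0 = 0)
y(F, O) = -5 + F
v = -3 (v = -81 + 78 = -3)
(d(-16) + v)*y(20, Z(J(-1, 0))) = (8 - 3)*(-5 + 20) = 5*15 = 75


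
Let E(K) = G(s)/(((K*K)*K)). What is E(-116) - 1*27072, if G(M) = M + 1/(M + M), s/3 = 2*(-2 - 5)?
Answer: -3549552423479/131115264 ≈ -27072.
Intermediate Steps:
s = -42 (s = 3*(2*(-2 - 5)) = 3*(2*(-7)) = 3*(-14) = -42)
G(M) = M + 1/(2*M)
E(K) = -3529/(84*K³) (E(K) = (-42 + (½)/(-42))/(((K*K)*K)) = (-42 + (½)*(-1/42))/((K²*K)) = (-42 - 1/84)/(K³) = -3529/(84*K³))
E(-116) - 1*27072 = -3529/84/(-116)³ - 1*27072 = -3529/84*(-1/1560896) - 27072 = 3529/131115264 - 27072 = -3549552423479/131115264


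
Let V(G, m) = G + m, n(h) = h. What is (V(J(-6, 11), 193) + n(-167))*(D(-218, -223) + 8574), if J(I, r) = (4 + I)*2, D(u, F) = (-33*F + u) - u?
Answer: 350526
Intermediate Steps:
D(u, F) = -33*F (D(u, F) = (u - 33*F) - u = -33*F)
J(I, r) = 8 + 2*I
(V(J(-6, 11), 193) + n(-167))*(D(-218, -223) + 8574) = (((8 + 2*(-6)) + 193) - 167)*(-33*(-223) + 8574) = (((8 - 12) + 193) - 167)*(7359 + 8574) = ((-4 + 193) - 167)*15933 = (189 - 167)*15933 = 22*15933 = 350526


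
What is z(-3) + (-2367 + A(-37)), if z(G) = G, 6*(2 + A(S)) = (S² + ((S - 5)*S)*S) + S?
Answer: -11733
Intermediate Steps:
A(S) = -2 + S/6 + S²/6 + S²*(-5 + S)/6 (A(S) = -2 + ((S² + ((S - 5)*S)*S) + S)/6 = -2 + ((S² + ((-5 + S)*S)*S) + S)/6 = -2 + ((S² + (S*(-5 + S))*S) + S)/6 = -2 + ((S² + S²*(-5 + S)) + S)/6 = -2 + (S + S² + S²*(-5 + S))/6 = -2 + (S/6 + S²/6 + S²*(-5 + S)/6) = -2 + S/6 + S²/6 + S²*(-5 + S)/6)
z(-3) + (-2367 + A(-37)) = -3 + (-2367 + (-2 - ⅔*(-37)² + (⅙)*(-37) + (⅙)*(-37)³)) = -3 + (-2367 + (-2 - ⅔*1369 - 37/6 + (⅙)*(-50653))) = -3 + (-2367 + (-2 - 2738/3 - 37/6 - 50653/6)) = -3 + (-2367 - 9363) = -3 - 11730 = -11733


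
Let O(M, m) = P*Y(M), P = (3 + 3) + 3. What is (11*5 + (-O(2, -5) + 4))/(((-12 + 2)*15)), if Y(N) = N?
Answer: -41/150 ≈ -0.27333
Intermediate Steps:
P = 9 (P = 6 + 3 = 9)
O(M, m) = 9*M
(11*5 + (-O(2, -5) + 4))/(((-12 + 2)*15)) = (11*5 + (-9*2 + 4))/(((-12 + 2)*15)) = (55 + (-1*18 + 4))/((-10*15)) = (55 + (-18 + 4))/(-150) = (55 - 14)*(-1/150) = 41*(-1/150) = -41/150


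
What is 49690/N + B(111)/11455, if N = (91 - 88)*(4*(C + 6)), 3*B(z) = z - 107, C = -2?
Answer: 284599507/274920 ≈ 1035.2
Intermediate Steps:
B(z) = -107/3 + z/3 (B(z) = (z - 107)/3 = (-107 + z)/3 = -107/3 + z/3)
N = 48 (N = (91 - 88)*(4*(-2 + 6)) = 3*(4*4) = 3*16 = 48)
49690/N + B(111)/11455 = 49690/48 + (-107/3 + (⅓)*111)/11455 = 49690*(1/48) + (-107/3 + 37)*(1/11455) = 24845/24 + (4/3)*(1/11455) = 24845/24 + 4/34365 = 284599507/274920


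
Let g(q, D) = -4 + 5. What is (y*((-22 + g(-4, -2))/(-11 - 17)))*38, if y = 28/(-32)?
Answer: -399/16 ≈ -24.938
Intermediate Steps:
g(q, D) = 1
y = -7/8 (y = 28*(-1/32) = -7/8 ≈ -0.87500)
(y*((-22 + g(-4, -2))/(-11 - 17)))*38 = -7*(-22 + 1)/(8*(-11 - 17))*38 = -(-147)/(8*(-28))*38 = -(-147)*(-1)/(8*28)*38 = -7/8*3/4*38 = -21/32*38 = -399/16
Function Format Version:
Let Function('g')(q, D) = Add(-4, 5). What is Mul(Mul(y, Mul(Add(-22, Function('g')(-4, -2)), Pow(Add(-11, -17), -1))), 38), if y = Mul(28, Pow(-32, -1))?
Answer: Rational(-399, 16) ≈ -24.938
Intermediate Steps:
Function('g')(q, D) = 1
y = Rational(-7, 8) (y = Mul(28, Rational(-1, 32)) = Rational(-7, 8) ≈ -0.87500)
Mul(Mul(y, Mul(Add(-22, Function('g')(-4, -2)), Pow(Add(-11, -17), -1))), 38) = Mul(Mul(Rational(-7, 8), Mul(Add(-22, 1), Pow(Add(-11, -17), -1))), 38) = Mul(Mul(Rational(-7, 8), Mul(-21, Pow(-28, -1))), 38) = Mul(Mul(Rational(-7, 8), Mul(-21, Rational(-1, 28))), 38) = Mul(Mul(Rational(-7, 8), Rational(3, 4)), 38) = Mul(Rational(-21, 32), 38) = Rational(-399, 16)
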